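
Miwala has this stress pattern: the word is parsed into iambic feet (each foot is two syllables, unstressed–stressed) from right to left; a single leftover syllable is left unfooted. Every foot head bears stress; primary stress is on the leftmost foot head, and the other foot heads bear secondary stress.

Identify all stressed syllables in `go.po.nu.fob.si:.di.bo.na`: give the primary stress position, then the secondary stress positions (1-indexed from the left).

primary 2, secondary 4, 6, 8

Parse right to left into iambic (σˈσ) feet: (go.ˈpo) (nu.ˈfob) (si:.ˈdi) (bo.ˈna).
Foot heads (stressed positions): 2, 4, 6, 8.
End Rule Leftmost: primary stress on the leftmost head = syllable 2.
Secondary stress on 4, 6, 8: go.ˈpo.nu.ˌfob.si:.ˌdi.bo.ˌna.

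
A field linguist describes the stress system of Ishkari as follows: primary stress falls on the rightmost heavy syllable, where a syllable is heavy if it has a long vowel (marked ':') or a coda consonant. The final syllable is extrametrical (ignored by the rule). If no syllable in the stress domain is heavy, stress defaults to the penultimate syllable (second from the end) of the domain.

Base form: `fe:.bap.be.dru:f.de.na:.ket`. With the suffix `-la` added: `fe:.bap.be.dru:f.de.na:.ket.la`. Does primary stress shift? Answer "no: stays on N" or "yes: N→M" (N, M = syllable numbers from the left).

Base `fe:.bap.be.dru:f.de.na:.ket` (7 syllables):
  The final syllable (7, ket) is extrametrical; the stress domain is syllables 1–6.
  Weights: 1 fe: H, 2 bap H, 3 be L, 4 dru:f H, 5 de L, 6 na: H.
  Heavy syllables in the domain: 1, 2, 4, 6. The rightmost is syllable 6 (na:).
  → primary stress on syllable 6.
Suffixed `fe:.bap.be.dru:f.de.na:.ket.la` (8 syllables):
  The final syllable (8, la) is extrametrical; the stress domain is syllables 1–7.
  Weights: 1 fe: H, 2 bap H, 3 be L, 4 dru:f H, 5 de L, 6 na: H, 7 ket H.
  Heavy syllables in the domain: 1, 2, 4, 6, 7. The rightmost is syllable 7 (ket).
  → primary stress on syllable 7.

yes: 6→7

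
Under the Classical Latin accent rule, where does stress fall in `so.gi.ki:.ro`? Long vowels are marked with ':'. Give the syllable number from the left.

3

Classical Latin: stress the penult if heavy (long vowel or closed), else the antepenult.
Weights: 2 gi L, 3 ki: H, 4 ro L.
The penult (syllable 3, ki:) is heavy, so it takes stress.
Stress on syllable 3: so.gi.ˈki:.ro.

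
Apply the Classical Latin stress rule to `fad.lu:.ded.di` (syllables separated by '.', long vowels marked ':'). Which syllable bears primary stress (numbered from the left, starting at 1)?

3

Classical Latin: stress the penult if heavy (long vowel or closed), else the antepenult.
Weights: 2 lu: H, 3 ded H, 4 di L.
The penult (syllable 3, ded) is heavy, so it takes stress.
Stress on syllable 3: fad.lu:.ˈded.di.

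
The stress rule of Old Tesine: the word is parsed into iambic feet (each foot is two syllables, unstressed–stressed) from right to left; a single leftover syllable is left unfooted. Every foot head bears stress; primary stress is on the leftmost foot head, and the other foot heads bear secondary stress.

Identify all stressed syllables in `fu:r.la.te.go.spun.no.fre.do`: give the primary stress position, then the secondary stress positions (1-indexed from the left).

primary 2, secondary 4, 6, 8

Parse right to left into iambic (σˈσ) feet: (fu:r.ˈla) (te.ˈgo) (spun.ˈno) (fre.ˈdo).
Foot heads (stressed positions): 2, 4, 6, 8.
End Rule Leftmost: primary stress on the leftmost head = syllable 2.
Secondary stress on 4, 6, 8: fu:r.ˈla.te.ˌgo.spun.ˌno.fre.ˌdo.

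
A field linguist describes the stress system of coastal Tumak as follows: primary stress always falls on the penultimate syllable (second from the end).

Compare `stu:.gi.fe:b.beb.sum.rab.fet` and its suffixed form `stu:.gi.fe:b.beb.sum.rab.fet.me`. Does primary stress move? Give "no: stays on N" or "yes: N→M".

yes: 6→7

Base `stu:.gi.fe:b.beb.sum.rab.fet` (7 syllables):
  The word has 7 syllables; the penultimate syllable (second from the end) is syllable 6 (rab).
  → primary stress on syllable 6.
Suffixed `stu:.gi.fe:b.beb.sum.rab.fet.me` (8 syllables):
  The word has 8 syllables; the penultimate syllable (second from the end) is syllable 7 (fet).
  → primary stress on syllable 7.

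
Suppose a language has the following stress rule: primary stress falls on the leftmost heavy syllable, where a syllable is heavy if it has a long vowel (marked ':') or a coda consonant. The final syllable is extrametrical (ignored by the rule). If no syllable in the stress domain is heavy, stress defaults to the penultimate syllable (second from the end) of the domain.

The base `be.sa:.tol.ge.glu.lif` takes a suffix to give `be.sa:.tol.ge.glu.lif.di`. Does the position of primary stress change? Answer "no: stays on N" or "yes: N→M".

Base `be.sa:.tol.ge.glu.lif` (6 syllables):
  The final syllable (6, lif) is extrametrical; the stress domain is syllables 1–5.
  Weights: 1 be L, 2 sa: H, 3 tol H, 4 ge L, 5 glu L.
  Heavy syllables in the domain: 2, 3. The leftmost is syllable 2 (sa:).
  → primary stress on syllable 2.
Suffixed `be.sa:.tol.ge.glu.lif.di` (7 syllables):
  The final syllable (7, di) is extrametrical; the stress domain is syllables 1–6.
  Weights: 1 be L, 2 sa: H, 3 tol H, 4 ge L, 5 glu L, 6 lif H.
  Heavy syllables in the domain: 2, 3, 6. The leftmost is syllable 2 (sa:).
  → primary stress on syllable 2.

no: stays on 2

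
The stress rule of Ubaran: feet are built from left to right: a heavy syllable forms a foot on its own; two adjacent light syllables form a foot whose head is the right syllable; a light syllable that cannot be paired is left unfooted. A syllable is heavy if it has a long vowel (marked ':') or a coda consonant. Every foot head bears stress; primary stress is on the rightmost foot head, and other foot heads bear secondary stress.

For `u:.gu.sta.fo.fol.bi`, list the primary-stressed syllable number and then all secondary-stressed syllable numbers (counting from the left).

Weights: 1 u: H, 2 gu L, 3 sta L, 4 fo L, 5 fol H, 6 bi L.
Parse left to right (heavy = foot alone; LL = one foot; stranded L unfooted): (ˈu:) (gu.ˈsta) fo (ˈfol) bi.
Foot heads: 1, 3, 5.
Primary stress on the rightmost head = syllable 5.
Secondary stress on 1, 3: ˌu:.gu.ˌsta.fo.ˈfol.bi.

primary 5, secondary 1, 3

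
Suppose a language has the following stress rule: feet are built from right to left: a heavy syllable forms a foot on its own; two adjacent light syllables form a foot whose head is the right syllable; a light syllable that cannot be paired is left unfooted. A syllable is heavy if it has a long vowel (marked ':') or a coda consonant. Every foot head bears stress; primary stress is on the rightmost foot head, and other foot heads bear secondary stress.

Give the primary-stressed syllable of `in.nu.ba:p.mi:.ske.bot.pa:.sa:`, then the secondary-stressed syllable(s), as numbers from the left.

Weights: 1 in H, 2 nu L, 3 ba:p H, 4 mi: H, 5 ske L, 6 bot H, 7 pa: H, 8 sa: H.
Parse right to left (heavy = foot alone; LL = one foot; stranded L unfooted): (ˈin) nu (ˈba:p) (ˈmi:) ske (ˈbot) (ˈpa:) (ˈsa:).
Foot heads: 1, 3, 4, 6, 7, 8.
Primary stress on the rightmost head = syllable 8.
Secondary stress on 1, 3, 4, 6, 7: ˌin.nu.ˌba:p.ˌmi:.ske.ˌbot.ˌpa:.ˈsa:.

primary 8, secondary 1, 3, 4, 6, 7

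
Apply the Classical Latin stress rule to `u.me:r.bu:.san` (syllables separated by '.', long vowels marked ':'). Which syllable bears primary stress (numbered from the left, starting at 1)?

Classical Latin: stress the penult if heavy (long vowel or closed), else the antepenult.
Weights: 2 me:r H, 3 bu: H, 4 san H.
The penult (syllable 3, bu:) is heavy, so it takes stress.
Stress on syllable 3: u.me:r.ˈbu:.san.

3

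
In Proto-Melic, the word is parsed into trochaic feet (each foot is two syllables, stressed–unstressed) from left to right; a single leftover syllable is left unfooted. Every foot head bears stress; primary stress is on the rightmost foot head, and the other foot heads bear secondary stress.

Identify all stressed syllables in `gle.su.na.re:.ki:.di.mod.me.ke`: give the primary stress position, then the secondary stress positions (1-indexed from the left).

Parse left to right into trochaic (ˈσσ) feet: (ˈgle.su) (ˈna.re:) (ˈki:.di) (ˈmod.me) ke. Syllable 9 is left unfooted.
Foot heads (stressed positions): 1, 3, 5, 7.
End Rule Rightmost: primary stress on the rightmost head = syllable 7.
Secondary stress on 1, 3, 5: ˌgle.su.ˌna.re:.ˌki:.di.ˈmod.me.ke.

primary 7, secondary 1, 3, 5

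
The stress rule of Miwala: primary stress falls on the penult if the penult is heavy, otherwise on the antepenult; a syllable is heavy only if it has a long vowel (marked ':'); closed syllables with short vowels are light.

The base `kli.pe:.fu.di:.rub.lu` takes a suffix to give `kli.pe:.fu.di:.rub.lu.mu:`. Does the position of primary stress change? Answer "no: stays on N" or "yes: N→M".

Base `kli.pe:.fu.di:.rub.lu` (6 syllables):
  Weights: 4 di: H, 5 rub L, 6 lu L.
  The penult (syllable 5, rub) is light, so stress falls on the antepenult (syllable 4, di:).
  → primary stress on syllable 4.
Suffixed `kli.pe:.fu.di:.rub.lu.mu:` (7 syllables):
  Weights: 5 rub L, 6 lu L, 7 mu: H.
  The penult (syllable 6, lu) is light, so stress falls on the antepenult (syllable 5, rub).
  → primary stress on syllable 5.

yes: 4→5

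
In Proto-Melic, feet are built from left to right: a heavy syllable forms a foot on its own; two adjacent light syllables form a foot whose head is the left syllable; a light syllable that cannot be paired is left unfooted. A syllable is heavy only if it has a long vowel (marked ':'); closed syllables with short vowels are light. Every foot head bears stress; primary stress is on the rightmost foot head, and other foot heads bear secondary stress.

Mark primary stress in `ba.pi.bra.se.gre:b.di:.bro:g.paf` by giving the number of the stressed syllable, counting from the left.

Weights: 1 ba L, 2 pi L, 3 bra L, 4 se L, 5 gre:b H, 6 di: H, 7 bro:g H, 8 paf L.
Parse left to right (heavy = foot alone; LL = one foot; stranded L unfooted): (ˈba.pi) (ˈbra.se) (ˈgre:b) (ˈdi:) (ˈbro:g) paf.
Foot heads: 1, 3, 5, 6, 7.
Primary stress on the rightmost head = syllable 7.
Primary stress: syllable 7 → ba.pi.bra.se.gre:b.di:.ˈbro:g.paf.

7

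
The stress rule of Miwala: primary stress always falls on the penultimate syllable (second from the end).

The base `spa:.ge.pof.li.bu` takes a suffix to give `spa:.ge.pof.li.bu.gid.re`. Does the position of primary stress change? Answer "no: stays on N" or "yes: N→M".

Base `spa:.ge.pof.li.bu` (5 syllables):
  The word has 5 syllables; the penultimate syllable (second from the end) is syllable 4 (li).
  → primary stress on syllable 4.
Suffixed `spa:.ge.pof.li.bu.gid.re` (7 syllables):
  The word has 7 syllables; the penultimate syllable (second from the end) is syllable 6 (gid).
  → primary stress on syllable 6.

yes: 4→6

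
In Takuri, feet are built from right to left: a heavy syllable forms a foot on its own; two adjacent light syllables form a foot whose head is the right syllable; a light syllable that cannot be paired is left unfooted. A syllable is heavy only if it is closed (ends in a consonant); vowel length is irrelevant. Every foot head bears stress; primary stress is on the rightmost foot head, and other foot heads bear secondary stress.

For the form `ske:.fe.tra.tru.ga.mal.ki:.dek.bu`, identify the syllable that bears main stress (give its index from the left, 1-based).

8

Weights: 1 ske: L, 2 fe L, 3 tra L, 4 tru L, 5 ga L, 6 mal H, 7 ki: L, 8 dek H, 9 bu L.
Parse right to left (heavy = foot alone; LL = one foot; stranded L unfooted): ske: (fe.ˈtra) (tru.ˈga) (ˈmal) ki: (ˈdek) bu.
Foot heads: 3, 5, 6, 8.
Primary stress on the rightmost head = syllable 8.
Primary stress: syllable 8 → ske:.fe.tra.tru.ga.mal.ki:.ˈdek.bu.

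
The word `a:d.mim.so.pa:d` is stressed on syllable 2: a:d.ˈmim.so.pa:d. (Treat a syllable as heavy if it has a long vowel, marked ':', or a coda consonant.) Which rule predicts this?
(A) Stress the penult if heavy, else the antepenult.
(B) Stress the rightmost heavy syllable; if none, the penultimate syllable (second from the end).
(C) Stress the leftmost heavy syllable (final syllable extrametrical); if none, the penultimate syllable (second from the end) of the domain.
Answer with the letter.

Rule A → syllable 2 ✓.
Rule B → syllable 4 (observed: 2).
Rule C → syllable 1 (observed: 2).

A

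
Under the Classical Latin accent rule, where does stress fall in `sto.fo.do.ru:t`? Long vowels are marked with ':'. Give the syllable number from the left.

2

Classical Latin: stress the penult if heavy (long vowel or closed), else the antepenult.
Weights: 2 fo L, 3 do L, 4 ru:t H.
The penult (syllable 3, do) is light, so stress falls on the antepenult (syllable 2, fo).
Stress on syllable 2: sto.ˈfo.do.ru:t.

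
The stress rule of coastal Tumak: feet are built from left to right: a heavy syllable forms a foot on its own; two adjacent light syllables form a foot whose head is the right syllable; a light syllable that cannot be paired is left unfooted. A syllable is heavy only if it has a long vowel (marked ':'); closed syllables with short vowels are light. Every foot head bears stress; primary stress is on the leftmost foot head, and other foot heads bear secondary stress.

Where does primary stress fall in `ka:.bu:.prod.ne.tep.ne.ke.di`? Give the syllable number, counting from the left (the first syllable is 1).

Weights: 1 ka: H, 2 bu: H, 3 prod L, 4 ne L, 5 tep L, 6 ne L, 7 ke L, 8 di L.
Parse left to right (heavy = foot alone; LL = one foot; stranded L unfooted): (ˈka:) (ˈbu:) (prod.ˈne) (tep.ˈne) (ke.ˈdi).
Foot heads: 1, 2, 4, 6, 8.
Primary stress on the leftmost head = syllable 1.
Primary stress: syllable 1 → ˈka:.bu:.prod.ne.tep.ne.ke.di.

1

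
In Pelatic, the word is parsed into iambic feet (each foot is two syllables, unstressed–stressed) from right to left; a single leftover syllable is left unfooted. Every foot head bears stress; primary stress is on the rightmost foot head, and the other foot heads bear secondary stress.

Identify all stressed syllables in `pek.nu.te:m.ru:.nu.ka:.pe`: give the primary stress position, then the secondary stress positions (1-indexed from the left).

primary 7, secondary 3, 5

Parse right to left into iambic (σˈσ) feet: pek (nu.ˈte:m) (ru:.ˈnu) (ka:.ˈpe). Syllable 1 is left unfooted.
Foot heads (stressed positions): 3, 5, 7.
End Rule Rightmost: primary stress on the rightmost head = syllable 7.
Secondary stress on 3, 5: pek.nu.ˌte:m.ru:.ˌnu.ka:.ˈpe.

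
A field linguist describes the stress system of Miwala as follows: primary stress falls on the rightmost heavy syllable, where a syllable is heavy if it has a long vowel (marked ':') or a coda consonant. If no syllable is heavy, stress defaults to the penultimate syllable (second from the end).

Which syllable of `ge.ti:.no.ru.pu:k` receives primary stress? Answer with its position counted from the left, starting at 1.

Weights: 1 ge L, 2 ti: H, 3 no L, 4 ru L, 5 pu:k H.
Heavy syllables in the domain: 2, 5. The rightmost is syllable 5 (pu:k).
Primary stress: syllable 5 → ge.ti:.no.ru.ˈpu:k.

5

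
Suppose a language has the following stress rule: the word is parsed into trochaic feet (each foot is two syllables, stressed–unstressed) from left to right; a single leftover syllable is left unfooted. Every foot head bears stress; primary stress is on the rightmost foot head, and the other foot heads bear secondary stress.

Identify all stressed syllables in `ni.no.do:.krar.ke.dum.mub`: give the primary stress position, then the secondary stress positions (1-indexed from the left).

primary 5, secondary 1, 3

Parse left to right into trochaic (ˈσσ) feet: (ˈni.no) (ˈdo:.krar) (ˈke.dum) mub. Syllable 7 is left unfooted.
Foot heads (stressed positions): 1, 3, 5.
End Rule Rightmost: primary stress on the rightmost head = syllable 5.
Secondary stress on 1, 3: ˌni.no.ˌdo:.krar.ˈke.dum.mub.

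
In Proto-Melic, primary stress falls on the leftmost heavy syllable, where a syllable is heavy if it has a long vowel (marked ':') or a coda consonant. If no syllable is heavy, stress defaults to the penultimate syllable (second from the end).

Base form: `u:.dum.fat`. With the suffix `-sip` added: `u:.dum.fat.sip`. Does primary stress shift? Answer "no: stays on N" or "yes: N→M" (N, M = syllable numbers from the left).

no: stays on 1

Base `u:.dum.fat` (3 syllables):
  Weights: 1 u: H, 2 dum H, 3 fat H.
  Heavy syllables in the domain: 1, 2, 3. The leftmost is syllable 1 (u:).
  → primary stress on syllable 1.
Suffixed `u:.dum.fat.sip` (4 syllables):
  Weights: 1 u: H, 2 dum H, 3 fat H, 4 sip H.
  Heavy syllables in the domain: 1, 2, 3, 4. The leftmost is syllable 1 (u:).
  → primary stress on syllable 1.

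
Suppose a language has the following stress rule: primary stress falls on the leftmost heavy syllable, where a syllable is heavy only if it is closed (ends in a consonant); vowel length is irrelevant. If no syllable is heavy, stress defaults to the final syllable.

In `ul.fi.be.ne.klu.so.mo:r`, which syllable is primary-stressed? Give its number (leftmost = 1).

Weights: 1 ul H, 2 fi L, 3 be L, 4 ne L, 5 klu L, 6 so L, 7 mo:r H.
Heavy syllables in the domain: 1, 7. The leftmost is syllable 1 (ul).
Primary stress: syllable 1 → ˈul.fi.be.ne.klu.so.mo:r.

1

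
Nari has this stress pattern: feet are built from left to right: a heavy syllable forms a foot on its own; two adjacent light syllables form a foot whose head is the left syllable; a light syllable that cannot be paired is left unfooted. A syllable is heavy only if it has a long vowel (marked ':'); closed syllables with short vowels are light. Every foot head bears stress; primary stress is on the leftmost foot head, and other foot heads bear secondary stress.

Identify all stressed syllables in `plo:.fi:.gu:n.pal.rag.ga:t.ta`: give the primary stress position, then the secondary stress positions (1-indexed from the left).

primary 1, secondary 2, 3, 4, 6

Weights: 1 plo: H, 2 fi: H, 3 gu:n H, 4 pal L, 5 rag L, 6 ga:t H, 7 ta L.
Parse left to right (heavy = foot alone; LL = one foot; stranded L unfooted): (ˈplo:) (ˈfi:) (ˈgu:n) (ˈpal.rag) (ˈga:t) ta.
Foot heads: 1, 2, 3, 4, 6.
Primary stress on the leftmost head = syllable 1.
Secondary stress on 2, 3, 4, 6: ˈplo:.ˌfi:.ˌgu:n.ˌpal.rag.ˌga:t.ta.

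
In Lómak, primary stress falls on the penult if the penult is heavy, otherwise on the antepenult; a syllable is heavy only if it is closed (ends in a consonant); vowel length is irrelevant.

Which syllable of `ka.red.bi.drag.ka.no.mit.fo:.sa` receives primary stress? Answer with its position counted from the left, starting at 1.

7

Weights: 7 mit H, 8 fo: L, 9 sa L.
The penult (syllable 8, fo:) is light, so stress falls on the antepenult (syllable 7, mit).
Primary stress: syllable 7 → ka.red.bi.drag.ka.no.ˈmit.fo:.sa.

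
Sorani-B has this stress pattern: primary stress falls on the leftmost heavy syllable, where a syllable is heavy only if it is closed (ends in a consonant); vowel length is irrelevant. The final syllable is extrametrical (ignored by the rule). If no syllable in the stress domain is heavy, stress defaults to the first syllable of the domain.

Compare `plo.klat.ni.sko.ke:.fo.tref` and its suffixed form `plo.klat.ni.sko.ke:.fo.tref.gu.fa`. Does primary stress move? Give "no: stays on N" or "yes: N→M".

Base `plo.klat.ni.sko.ke:.fo.tref` (7 syllables):
  The final syllable (7, tref) is extrametrical; the stress domain is syllables 1–6.
  Weights: 1 plo L, 2 klat H, 3 ni L, 4 sko L, 5 ke: L, 6 fo L.
  Heavy syllables in the domain: 2. The leftmost is syllable 2 (klat).
  → primary stress on syllable 2.
Suffixed `plo.klat.ni.sko.ke:.fo.tref.gu.fa` (9 syllables):
  The final syllable (9, fa) is extrametrical; the stress domain is syllables 1–8.
  Weights: 1 plo L, 2 klat H, 3 ni L, 4 sko L, 5 ke: L, 6 fo L, 7 tref H, 8 gu L.
  Heavy syllables in the domain: 2, 7. The leftmost is syllable 2 (klat).
  → primary stress on syllable 2.

no: stays on 2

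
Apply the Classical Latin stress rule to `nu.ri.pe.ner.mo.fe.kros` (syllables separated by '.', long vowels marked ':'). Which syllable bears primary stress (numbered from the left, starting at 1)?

Classical Latin: stress the penult if heavy (long vowel or closed), else the antepenult.
Weights: 5 mo L, 6 fe L, 7 kros H.
The penult (syllable 6, fe) is light, so stress falls on the antepenult (syllable 5, mo).
Stress on syllable 5: nu.ri.pe.ner.ˈmo.fe.kros.

5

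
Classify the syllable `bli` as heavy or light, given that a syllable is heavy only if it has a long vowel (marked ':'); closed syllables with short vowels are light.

light

`bli`: short vowel, open (no coda). Short vowel → light.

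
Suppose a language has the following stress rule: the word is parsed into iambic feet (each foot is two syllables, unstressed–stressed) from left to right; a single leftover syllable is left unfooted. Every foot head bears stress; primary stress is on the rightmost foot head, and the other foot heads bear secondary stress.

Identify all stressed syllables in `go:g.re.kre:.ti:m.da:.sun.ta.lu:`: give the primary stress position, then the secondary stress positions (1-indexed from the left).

Parse left to right into iambic (σˈσ) feet: (go:g.ˈre) (kre:.ˈti:m) (da:.ˈsun) (ta.ˈlu:).
Foot heads (stressed positions): 2, 4, 6, 8.
End Rule Rightmost: primary stress on the rightmost head = syllable 8.
Secondary stress on 2, 4, 6: go:g.ˌre.kre:.ˌti:m.da:.ˌsun.ta.ˈlu:.

primary 8, secondary 2, 4, 6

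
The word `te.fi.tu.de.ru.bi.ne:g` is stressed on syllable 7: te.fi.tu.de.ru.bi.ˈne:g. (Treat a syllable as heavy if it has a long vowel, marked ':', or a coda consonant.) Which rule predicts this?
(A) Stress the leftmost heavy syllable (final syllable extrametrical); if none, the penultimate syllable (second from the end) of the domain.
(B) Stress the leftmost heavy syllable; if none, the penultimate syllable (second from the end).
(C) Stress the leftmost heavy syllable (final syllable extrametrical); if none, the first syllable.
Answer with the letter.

B

Rule A → syllable 5 (observed: 7).
Rule B → syllable 7 ✓.
Rule C → syllable 1 (observed: 7).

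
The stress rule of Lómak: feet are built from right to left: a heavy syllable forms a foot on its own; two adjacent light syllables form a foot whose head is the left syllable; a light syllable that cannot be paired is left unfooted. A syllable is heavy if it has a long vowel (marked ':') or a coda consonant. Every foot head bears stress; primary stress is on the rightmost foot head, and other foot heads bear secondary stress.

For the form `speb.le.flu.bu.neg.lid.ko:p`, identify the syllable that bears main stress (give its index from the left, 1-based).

7

Weights: 1 speb H, 2 le L, 3 flu L, 4 bu L, 5 neg H, 6 lid H, 7 ko:p H.
Parse right to left (heavy = foot alone; LL = one foot; stranded L unfooted): (ˈspeb) le (ˈflu.bu) (ˈneg) (ˈlid) (ˈko:p).
Foot heads: 1, 3, 5, 6, 7.
Primary stress on the rightmost head = syllable 7.
Primary stress: syllable 7 → speb.le.flu.bu.neg.lid.ˈko:p.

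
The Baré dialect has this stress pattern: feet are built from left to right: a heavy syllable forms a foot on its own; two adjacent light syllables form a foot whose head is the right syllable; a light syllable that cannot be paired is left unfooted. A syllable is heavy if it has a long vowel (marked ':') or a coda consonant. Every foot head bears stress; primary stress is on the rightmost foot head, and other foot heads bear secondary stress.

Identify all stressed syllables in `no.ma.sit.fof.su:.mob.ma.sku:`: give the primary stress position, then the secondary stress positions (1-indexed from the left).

Weights: 1 no L, 2 ma L, 3 sit H, 4 fof H, 5 su: H, 6 mob H, 7 ma L, 8 sku: H.
Parse left to right (heavy = foot alone; LL = one foot; stranded L unfooted): (no.ˈma) (ˈsit) (ˈfof) (ˈsu:) (ˈmob) ma (ˈsku:).
Foot heads: 2, 3, 4, 5, 6, 8.
Primary stress on the rightmost head = syllable 8.
Secondary stress on 2, 3, 4, 5, 6: no.ˌma.ˌsit.ˌfof.ˌsu:.ˌmob.ma.ˈsku:.

primary 8, secondary 2, 3, 4, 5, 6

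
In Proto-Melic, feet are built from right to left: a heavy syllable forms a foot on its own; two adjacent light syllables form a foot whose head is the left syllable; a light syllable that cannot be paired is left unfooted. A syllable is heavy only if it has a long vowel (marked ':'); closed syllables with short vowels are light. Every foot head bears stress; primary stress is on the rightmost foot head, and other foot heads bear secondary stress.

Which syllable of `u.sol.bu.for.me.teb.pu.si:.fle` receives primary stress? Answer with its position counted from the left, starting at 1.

Weights: 1 u L, 2 sol L, 3 bu L, 4 for L, 5 me L, 6 teb L, 7 pu L, 8 si: H, 9 fle L.
Parse right to left (heavy = foot alone; LL = one foot; stranded L unfooted): u (ˈsol.bu) (ˈfor.me) (ˈteb.pu) (ˈsi:) fle.
Foot heads: 2, 4, 6, 8.
Primary stress on the rightmost head = syllable 8.
Primary stress: syllable 8 → u.sol.bu.for.me.teb.pu.ˈsi:.fle.

8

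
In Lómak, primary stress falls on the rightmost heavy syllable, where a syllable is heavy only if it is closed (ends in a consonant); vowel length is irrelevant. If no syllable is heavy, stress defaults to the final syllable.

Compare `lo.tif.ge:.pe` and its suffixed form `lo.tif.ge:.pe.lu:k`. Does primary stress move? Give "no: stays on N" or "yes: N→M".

yes: 2→5

Base `lo.tif.ge:.pe` (4 syllables):
  Weights: 1 lo L, 2 tif H, 3 ge: L, 4 pe L.
  Heavy syllables in the domain: 2. The rightmost is syllable 2 (tif).
  → primary stress on syllable 2.
Suffixed `lo.tif.ge:.pe.lu:k` (5 syllables):
  Weights: 1 lo L, 2 tif H, 3 ge: L, 4 pe L, 5 lu:k H.
  Heavy syllables in the domain: 2, 5. The rightmost is syllable 5 (lu:k).
  → primary stress on syllable 5.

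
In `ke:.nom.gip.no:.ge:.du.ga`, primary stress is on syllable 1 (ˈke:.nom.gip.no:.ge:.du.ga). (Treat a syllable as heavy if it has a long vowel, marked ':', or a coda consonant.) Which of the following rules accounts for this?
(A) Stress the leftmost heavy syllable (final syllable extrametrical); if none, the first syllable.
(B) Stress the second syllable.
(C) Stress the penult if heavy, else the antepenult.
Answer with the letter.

A

Rule A → syllable 1 ✓.
Rule B → syllable 2 (observed: 1).
Rule C → syllable 5 (observed: 1).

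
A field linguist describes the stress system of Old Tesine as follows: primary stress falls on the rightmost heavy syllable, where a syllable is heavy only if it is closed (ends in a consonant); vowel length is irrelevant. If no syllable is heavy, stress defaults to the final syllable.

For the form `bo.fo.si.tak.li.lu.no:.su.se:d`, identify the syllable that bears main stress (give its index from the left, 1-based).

Weights: 1 bo L, 2 fo L, 3 si L, 4 tak H, 5 li L, 6 lu L, 7 no: L, 8 su L, 9 se:d H.
Heavy syllables in the domain: 4, 9. The rightmost is syllable 9 (se:d).
Primary stress: syllable 9 → bo.fo.si.tak.li.lu.no:.su.ˈse:d.

9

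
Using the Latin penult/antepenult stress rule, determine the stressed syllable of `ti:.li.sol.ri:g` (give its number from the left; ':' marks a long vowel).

Classical Latin: stress the penult if heavy (long vowel or closed), else the antepenult.
Weights: 2 li L, 3 sol H, 4 ri:g H.
The penult (syllable 3, sol) is heavy, so it takes stress.
Stress on syllable 3: ti:.li.ˈsol.ri:g.

3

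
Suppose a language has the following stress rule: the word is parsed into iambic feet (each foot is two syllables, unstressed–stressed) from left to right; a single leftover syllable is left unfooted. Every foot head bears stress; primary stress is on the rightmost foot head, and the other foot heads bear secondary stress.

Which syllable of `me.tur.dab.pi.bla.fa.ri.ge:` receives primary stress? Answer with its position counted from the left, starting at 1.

8

Parse left to right into iambic (σˈσ) feet: (me.ˈtur) (dab.ˈpi) (bla.ˈfa) (ri.ˈge:).
Foot heads (stressed positions): 2, 4, 6, 8.
End Rule Rightmost: primary stress on the rightmost head = syllable 8.
Primary stress: syllable 8 → me.tur.dab.pi.bla.fa.ri.ˈge:.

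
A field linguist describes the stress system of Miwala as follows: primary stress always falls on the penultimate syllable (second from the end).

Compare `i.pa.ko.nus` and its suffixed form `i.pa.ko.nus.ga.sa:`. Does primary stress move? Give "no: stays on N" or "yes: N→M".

Base `i.pa.ko.nus` (4 syllables):
  The word has 4 syllables; the penultimate syllable (second from the end) is syllable 3 (ko).
  → primary stress on syllable 3.
Suffixed `i.pa.ko.nus.ga.sa:` (6 syllables):
  The word has 6 syllables; the penultimate syllable (second from the end) is syllable 5 (ga).
  → primary stress on syllable 5.

yes: 3→5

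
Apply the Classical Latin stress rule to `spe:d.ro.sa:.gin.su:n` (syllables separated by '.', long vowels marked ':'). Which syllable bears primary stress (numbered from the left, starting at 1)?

4

Classical Latin: stress the penult if heavy (long vowel or closed), else the antepenult.
Weights: 3 sa: H, 4 gin H, 5 su:n H.
The penult (syllable 4, gin) is heavy, so it takes stress.
Stress on syllable 4: spe:d.ro.sa:.ˈgin.su:n.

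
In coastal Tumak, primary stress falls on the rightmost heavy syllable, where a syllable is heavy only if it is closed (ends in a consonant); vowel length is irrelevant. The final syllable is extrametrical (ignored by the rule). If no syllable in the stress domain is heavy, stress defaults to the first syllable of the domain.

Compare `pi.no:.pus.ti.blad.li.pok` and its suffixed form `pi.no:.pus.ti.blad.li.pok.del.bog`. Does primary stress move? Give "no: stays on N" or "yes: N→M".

yes: 5→8

Base `pi.no:.pus.ti.blad.li.pok` (7 syllables):
  The final syllable (7, pok) is extrametrical; the stress domain is syllables 1–6.
  Weights: 1 pi L, 2 no: L, 3 pus H, 4 ti L, 5 blad H, 6 li L.
  Heavy syllables in the domain: 3, 5. The rightmost is syllable 5 (blad).
  → primary stress on syllable 5.
Suffixed `pi.no:.pus.ti.blad.li.pok.del.bog` (9 syllables):
  The final syllable (9, bog) is extrametrical; the stress domain is syllables 1–8.
  Weights: 1 pi L, 2 no: L, 3 pus H, 4 ti L, 5 blad H, 6 li L, 7 pok H, 8 del H.
  Heavy syllables in the domain: 3, 5, 7, 8. The rightmost is syllable 8 (del).
  → primary stress on syllable 8.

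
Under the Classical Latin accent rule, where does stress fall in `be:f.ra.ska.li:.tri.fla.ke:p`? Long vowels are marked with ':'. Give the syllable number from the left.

5

Classical Latin: stress the penult if heavy (long vowel or closed), else the antepenult.
Weights: 5 tri L, 6 fla L, 7 ke:p H.
The penult (syllable 6, fla) is light, so stress falls on the antepenult (syllable 5, tri).
Stress on syllable 5: be:f.ra.ska.li:.ˈtri.fla.ke:p.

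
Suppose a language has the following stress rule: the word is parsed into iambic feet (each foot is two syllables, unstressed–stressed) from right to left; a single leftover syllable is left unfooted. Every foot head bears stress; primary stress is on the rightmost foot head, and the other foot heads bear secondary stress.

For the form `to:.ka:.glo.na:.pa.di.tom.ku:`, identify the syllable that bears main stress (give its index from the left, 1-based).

8

Parse right to left into iambic (σˈσ) feet: (to:.ˈka:) (glo.ˈna:) (pa.ˈdi) (tom.ˈku:).
Foot heads (stressed positions): 2, 4, 6, 8.
End Rule Rightmost: primary stress on the rightmost head = syllable 8.
Primary stress: syllable 8 → to:.ka:.glo.na:.pa.di.tom.ˈku:.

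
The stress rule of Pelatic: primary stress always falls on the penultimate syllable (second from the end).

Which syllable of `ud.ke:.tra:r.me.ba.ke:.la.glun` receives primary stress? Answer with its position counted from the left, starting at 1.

7

The word has 8 syllables; the penultimate syllable (second from the end) is syllable 7 (la).
Primary stress: syllable 7 → ud.ke:.tra:r.me.ba.ke:.ˈla.glun.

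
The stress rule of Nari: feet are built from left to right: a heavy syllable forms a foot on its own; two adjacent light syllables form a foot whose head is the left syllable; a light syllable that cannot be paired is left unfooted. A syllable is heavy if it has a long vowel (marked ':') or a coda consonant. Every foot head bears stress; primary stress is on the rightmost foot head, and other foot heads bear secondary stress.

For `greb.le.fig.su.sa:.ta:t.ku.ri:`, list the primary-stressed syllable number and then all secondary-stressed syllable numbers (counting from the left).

Weights: 1 greb H, 2 le L, 3 fig H, 4 su L, 5 sa: H, 6 ta:t H, 7 ku L, 8 ri: H.
Parse left to right (heavy = foot alone; LL = one foot; stranded L unfooted): (ˈgreb) le (ˈfig) su (ˈsa:) (ˈta:t) ku (ˈri:).
Foot heads: 1, 3, 5, 6, 8.
Primary stress on the rightmost head = syllable 8.
Secondary stress on 1, 3, 5, 6: ˌgreb.le.ˌfig.su.ˌsa:.ˌta:t.ku.ˈri:.

primary 8, secondary 1, 3, 5, 6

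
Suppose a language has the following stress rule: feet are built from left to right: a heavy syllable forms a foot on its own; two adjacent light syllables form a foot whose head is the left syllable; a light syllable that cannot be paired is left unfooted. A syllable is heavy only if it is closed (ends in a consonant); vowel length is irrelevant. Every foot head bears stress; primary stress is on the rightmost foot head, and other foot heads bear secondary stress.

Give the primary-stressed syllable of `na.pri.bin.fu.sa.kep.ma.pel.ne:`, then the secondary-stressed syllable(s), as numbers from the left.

Weights: 1 na L, 2 pri L, 3 bin H, 4 fu L, 5 sa L, 6 kep H, 7 ma L, 8 pel H, 9 ne: L.
Parse left to right (heavy = foot alone; LL = one foot; stranded L unfooted): (ˈna.pri) (ˈbin) (ˈfu.sa) (ˈkep) ma (ˈpel) ne:.
Foot heads: 1, 3, 4, 6, 8.
Primary stress on the rightmost head = syllable 8.
Secondary stress on 1, 3, 4, 6: ˌna.pri.ˌbin.ˌfu.sa.ˌkep.ma.ˈpel.ne:.

primary 8, secondary 1, 3, 4, 6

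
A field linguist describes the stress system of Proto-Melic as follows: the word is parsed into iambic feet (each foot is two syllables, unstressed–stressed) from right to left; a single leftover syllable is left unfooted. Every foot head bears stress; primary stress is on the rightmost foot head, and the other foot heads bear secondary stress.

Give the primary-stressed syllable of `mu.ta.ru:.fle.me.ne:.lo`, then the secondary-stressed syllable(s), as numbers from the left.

Parse right to left into iambic (σˈσ) feet: mu (ta.ˈru:) (fle.ˈme) (ne:.ˈlo). Syllable 1 is left unfooted.
Foot heads (stressed positions): 3, 5, 7.
End Rule Rightmost: primary stress on the rightmost head = syllable 7.
Secondary stress on 3, 5: mu.ta.ˌru:.fle.ˌme.ne:.ˈlo.

primary 7, secondary 3, 5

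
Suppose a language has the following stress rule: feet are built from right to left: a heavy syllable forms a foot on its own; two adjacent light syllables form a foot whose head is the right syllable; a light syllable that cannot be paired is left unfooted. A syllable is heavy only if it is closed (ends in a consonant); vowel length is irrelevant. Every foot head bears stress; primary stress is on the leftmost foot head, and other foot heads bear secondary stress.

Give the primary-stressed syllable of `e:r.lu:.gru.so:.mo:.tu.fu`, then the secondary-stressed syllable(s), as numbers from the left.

primary 1, secondary 3, 5, 7

Weights: 1 e:r H, 2 lu: L, 3 gru L, 4 so: L, 5 mo: L, 6 tu L, 7 fu L.
Parse right to left (heavy = foot alone; LL = one foot; stranded L unfooted): (ˈe:r) (lu:.ˈgru) (so:.ˈmo:) (tu.ˈfu).
Foot heads: 1, 3, 5, 7.
Primary stress on the leftmost head = syllable 1.
Secondary stress on 3, 5, 7: ˈe:r.lu:.ˌgru.so:.ˌmo:.tu.ˌfu.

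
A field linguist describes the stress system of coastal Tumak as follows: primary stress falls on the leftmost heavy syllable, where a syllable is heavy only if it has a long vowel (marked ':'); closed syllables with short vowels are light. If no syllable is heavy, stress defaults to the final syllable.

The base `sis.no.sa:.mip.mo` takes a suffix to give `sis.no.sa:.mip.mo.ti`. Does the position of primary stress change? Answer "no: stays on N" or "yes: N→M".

no: stays on 3

Base `sis.no.sa:.mip.mo` (5 syllables):
  Weights: 1 sis L, 2 no L, 3 sa: H, 4 mip L, 5 mo L.
  Heavy syllables in the domain: 3. The leftmost is syllable 3 (sa:).
  → primary stress on syllable 3.
Suffixed `sis.no.sa:.mip.mo.ti` (6 syllables):
  Weights: 1 sis L, 2 no L, 3 sa: H, 4 mip L, 5 mo L, 6 ti L.
  Heavy syllables in the domain: 3. The leftmost is syllable 3 (sa:).
  → primary stress on syllable 3.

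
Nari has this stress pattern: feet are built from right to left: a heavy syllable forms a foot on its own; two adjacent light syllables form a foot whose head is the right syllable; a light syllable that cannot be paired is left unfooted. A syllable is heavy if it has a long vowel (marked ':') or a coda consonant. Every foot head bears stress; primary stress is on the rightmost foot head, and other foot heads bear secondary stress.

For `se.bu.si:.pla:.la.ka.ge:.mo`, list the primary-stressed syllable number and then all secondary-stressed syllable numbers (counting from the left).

primary 7, secondary 2, 3, 4, 6

Weights: 1 se L, 2 bu L, 3 si: H, 4 pla: H, 5 la L, 6 ka L, 7 ge: H, 8 mo L.
Parse right to left (heavy = foot alone; LL = one foot; stranded L unfooted): (se.ˈbu) (ˈsi:) (ˈpla:) (la.ˈka) (ˈge:) mo.
Foot heads: 2, 3, 4, 6, 7.
Primary stress on the rightmost head = syllable 7.
Secondary stress on 2, 3, 4, 6: se.ˌbu.ˌsi:.ˌpla:.la.ˌka.ˈge:.mo.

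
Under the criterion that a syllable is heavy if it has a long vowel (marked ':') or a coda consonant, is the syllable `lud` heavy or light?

heavy

`lud`: short vowel, closed (coda /d/). Closed → heavy.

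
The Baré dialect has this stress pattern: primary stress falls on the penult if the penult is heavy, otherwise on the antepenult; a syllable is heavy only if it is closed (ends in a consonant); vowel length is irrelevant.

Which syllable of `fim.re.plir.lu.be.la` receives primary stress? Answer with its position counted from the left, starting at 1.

Weights: 4 lu L, 5 be L, 6 la L.
The penult (syllable 5, be) is light, so stress falls on the antepenult (syllable 4, lu).
Primary stress: syllable 4 → fim.re.plir.ˈlu.be.la.

4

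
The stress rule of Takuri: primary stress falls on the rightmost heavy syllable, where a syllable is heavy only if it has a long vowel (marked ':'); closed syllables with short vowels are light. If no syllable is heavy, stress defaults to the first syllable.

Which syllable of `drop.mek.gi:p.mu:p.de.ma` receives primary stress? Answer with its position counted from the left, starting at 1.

4

Weights: 1 drop L, 2 mek L, 3 gi:p H, 4 mu:p H, 5 de L, 6 ma L.
Heavy syllables in the domain: 3, 4. The rightmost is syllable 4 (mu:p).
Primary stress: syllable 4 → drop.mek.gi:p.ˈmu:p.de.ma.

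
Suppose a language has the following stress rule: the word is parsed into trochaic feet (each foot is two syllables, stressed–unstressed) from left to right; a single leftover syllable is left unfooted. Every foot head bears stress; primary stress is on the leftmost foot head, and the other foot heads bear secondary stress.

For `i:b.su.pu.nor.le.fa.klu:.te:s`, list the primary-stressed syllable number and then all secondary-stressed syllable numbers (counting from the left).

Parse left to right into trochaic (ˈσσ) feet: (ˈi:b.su) (ˈpu.nor) (ˈle.fa) (ˈklu:.te:s).
Foot heads (stressed positions): 1, 3, 5, 7.
End Rule Leftmost: primary stress on the leftmost head = syllable 1.
Secondary stress on 3, 5, 7: ˈi:b.su.ˌpu.nor.ˌle.fa.ˌklu:.te:s.

primary 1, secondary 3, 5, 7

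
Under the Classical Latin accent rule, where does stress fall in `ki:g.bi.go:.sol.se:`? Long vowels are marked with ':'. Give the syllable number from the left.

Classical Latin: stress the penult if heavy (long vowel or closed), else the antepenult.
Weights: 3 go: H, 4 sol H, 5 se: H.
The penult (syllable 4, sol) is heavy, so it takes stress.
Stress on syllable 4: ki:g.bi.go:.ˈsol.se:.

4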